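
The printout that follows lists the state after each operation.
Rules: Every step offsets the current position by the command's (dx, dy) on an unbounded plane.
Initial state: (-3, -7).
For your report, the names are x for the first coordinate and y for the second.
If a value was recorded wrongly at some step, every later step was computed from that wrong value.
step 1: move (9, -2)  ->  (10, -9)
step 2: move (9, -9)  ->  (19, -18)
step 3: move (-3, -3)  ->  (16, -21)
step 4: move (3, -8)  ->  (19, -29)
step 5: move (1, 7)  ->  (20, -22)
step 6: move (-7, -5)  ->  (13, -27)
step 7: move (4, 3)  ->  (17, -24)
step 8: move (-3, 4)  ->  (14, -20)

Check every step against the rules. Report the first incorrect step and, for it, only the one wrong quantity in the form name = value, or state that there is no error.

step 1, x = 6

Recomputing the run from the initial state:
step 1: x = 6, y = -9
step 2: x = 15, y = -18
step 3: x = 12, y = -21
step 4: x = 15, y = -29
step 5: x = 16, y = -22
step 6: x = 9, y = -27
step 7: x = 13, y = -24
step 8: x = 10, y = -20
The first disagreement with the printout is at step 1, where the value should be x = 6.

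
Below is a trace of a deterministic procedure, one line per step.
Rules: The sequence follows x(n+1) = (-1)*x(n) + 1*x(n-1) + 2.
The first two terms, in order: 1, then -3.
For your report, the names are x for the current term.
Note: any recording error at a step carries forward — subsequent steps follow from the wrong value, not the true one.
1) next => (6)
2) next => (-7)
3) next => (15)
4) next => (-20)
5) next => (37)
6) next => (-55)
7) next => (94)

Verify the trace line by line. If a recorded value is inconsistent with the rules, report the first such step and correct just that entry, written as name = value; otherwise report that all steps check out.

Recomputing the run from the initial state:
step 1: x = 6
step 2: x = -7
step 3: x = 15
step 4: x = -20
step 5: x = 37
step 6: x = -55
step 7: x = 94
This matches the trace at every step.

no error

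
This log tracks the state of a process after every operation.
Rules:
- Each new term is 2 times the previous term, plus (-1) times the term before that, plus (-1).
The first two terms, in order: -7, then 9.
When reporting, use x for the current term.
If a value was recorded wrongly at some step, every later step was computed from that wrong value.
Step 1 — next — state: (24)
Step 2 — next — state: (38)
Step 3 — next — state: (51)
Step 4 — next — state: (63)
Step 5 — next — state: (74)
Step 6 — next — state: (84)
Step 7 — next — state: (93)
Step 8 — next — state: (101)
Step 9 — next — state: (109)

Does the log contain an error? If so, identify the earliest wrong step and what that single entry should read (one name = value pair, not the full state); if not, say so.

1. x = 2*(9) + (-1)*(-7) + (-1) = 24 (in agreement)
2. x = 2*(24) + (-1)*(9) + (-1) = 38 (agrees with the log)
3. x = 2*(38) + (-1)*(24) + (-1) = 51 (agrees with the log)
4. x = 2*(51) + (-1)*(38) + (-1) = 63 (same as recorded)
5. x = 2*(63) + (-1)*(51) + (-1) = 74 (agrees with the log)
6. x = 2*(74) + (-1)*(63) + (-1) = 84 (verified)
7. x = 2*(84) + (-1)*(74) + (-1) = 93 (no discrepancy)
8. x = 2*(93) + (-1)*(84) + (-1) = 101 (exactly as logged)
9. x = 2*(101) + (-1)*(93) + (-1) = 108 (the entry is off here)
Step 9 is the first one off; corrected, x = 108.

step 9, x = 108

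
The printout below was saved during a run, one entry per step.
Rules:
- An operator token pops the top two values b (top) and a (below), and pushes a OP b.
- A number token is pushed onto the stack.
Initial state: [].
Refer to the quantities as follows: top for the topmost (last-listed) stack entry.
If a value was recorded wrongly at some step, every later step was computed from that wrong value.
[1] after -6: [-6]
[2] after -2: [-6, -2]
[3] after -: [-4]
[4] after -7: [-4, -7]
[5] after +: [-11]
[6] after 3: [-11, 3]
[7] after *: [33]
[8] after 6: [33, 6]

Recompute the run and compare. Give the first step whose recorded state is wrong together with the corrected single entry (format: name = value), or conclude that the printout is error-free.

step 7, top = -33

Recomputing the run from the initial state:
step 1: [-6]
step 2: [-6, -2]
step 3: [-4]
step 4: [-4, -7]
step 5: [-11]
step 6: [-11, 3]
step 7: [-33]
step 8: [-33, 6]
The first disagreement with the printout is at step 7, where the value should be top = -33.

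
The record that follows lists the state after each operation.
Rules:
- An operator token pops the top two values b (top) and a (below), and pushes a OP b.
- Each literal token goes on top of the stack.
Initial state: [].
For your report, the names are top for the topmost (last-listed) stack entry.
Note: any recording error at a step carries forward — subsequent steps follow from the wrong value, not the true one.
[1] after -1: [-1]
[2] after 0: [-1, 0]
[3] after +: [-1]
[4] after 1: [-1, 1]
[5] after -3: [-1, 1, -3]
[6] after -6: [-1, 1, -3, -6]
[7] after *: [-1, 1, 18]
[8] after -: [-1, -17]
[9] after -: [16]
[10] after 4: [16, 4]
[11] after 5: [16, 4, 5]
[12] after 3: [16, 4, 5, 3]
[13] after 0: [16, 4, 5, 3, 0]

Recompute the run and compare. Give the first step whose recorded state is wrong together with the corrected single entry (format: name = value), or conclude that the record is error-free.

step 1: push -1: top = -1 -> same as recorded
step 2: push 0: top = 0 -> verified
step 3: -1 + 0 = -1 -> exactly as logged
step 4: push 1: top = 1 -> checks out
step 5: push -3: top = -3 -> exactly as logged
step 6: push -6: top = -6 -> agrees with the record
step 7: -3 * -6 = 18 -> no discrepancy
step 8: 1 - 18 = -17 -> checks out
step 9: -1 - -17 = 16 -> matches
step 10: push 4: top = 4 -> verified
step 11: push 5: top = 5 -> confirmed correct
step 12: push 3: top = 3 -> exactly as logged
step 13: push 0: top = 0 -> matches
Nothing is out of place; the run is error-free.

no error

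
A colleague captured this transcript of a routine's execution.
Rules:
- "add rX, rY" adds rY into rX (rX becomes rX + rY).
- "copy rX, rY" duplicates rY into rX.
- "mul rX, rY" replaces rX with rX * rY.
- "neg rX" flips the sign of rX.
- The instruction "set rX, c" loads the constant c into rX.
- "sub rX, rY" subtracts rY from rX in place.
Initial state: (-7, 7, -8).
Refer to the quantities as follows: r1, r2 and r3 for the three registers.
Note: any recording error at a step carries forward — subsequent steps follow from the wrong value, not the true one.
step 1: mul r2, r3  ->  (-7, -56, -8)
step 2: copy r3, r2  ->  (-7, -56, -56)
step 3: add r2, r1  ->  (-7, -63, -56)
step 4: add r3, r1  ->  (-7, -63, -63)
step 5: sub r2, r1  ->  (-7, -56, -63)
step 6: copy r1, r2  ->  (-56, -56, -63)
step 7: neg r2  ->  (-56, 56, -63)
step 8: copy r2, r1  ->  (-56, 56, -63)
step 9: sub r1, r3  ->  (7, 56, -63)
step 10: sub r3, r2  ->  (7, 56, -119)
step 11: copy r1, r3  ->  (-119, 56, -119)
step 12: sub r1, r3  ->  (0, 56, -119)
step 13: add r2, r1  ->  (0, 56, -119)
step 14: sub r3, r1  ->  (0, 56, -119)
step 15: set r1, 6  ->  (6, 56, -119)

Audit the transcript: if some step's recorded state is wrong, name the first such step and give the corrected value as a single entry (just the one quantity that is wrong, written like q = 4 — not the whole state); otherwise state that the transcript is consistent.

step 8, r2 = -56

Recomputing the run from the initial state:
step 1: r1 = -7, r2 = -56, r3 = -8
step 2: r1 = -7, r2 = -56, r3 = -56
step 3: r1 = -7, r2 = -63, r3 = -56
step 4: r1 = -7, r2 = -63, r3 = -63
step 5: r1 = -7, r2 = -56, r3 = -63
step 6: r1 = -56, r2 = -56, r3 = -63
step 7: r1 = -56, r2 = 56, r3 = -63
step 8: r1 = -56, r2 = -56, r3 = -63
step 9: r1 = 7, r2 = -56, r3 = -63
step 10: r1 = 7, r2 = -56, r3 = -7
step 11: r1 = -7, r2 = -56, r3 = -7
step 12: r1 = 0, r2 = -56, r3 = -7
step 13: r1 = 0, r2 = -56, r3 = -7
step 14: r1 = 0, r2 = -56, r3 = -7
step 15: r1 = 6, r2 = -56, r3 = -7
The first disagreement with the transcript is at step 8, where the value should be r2 = -56.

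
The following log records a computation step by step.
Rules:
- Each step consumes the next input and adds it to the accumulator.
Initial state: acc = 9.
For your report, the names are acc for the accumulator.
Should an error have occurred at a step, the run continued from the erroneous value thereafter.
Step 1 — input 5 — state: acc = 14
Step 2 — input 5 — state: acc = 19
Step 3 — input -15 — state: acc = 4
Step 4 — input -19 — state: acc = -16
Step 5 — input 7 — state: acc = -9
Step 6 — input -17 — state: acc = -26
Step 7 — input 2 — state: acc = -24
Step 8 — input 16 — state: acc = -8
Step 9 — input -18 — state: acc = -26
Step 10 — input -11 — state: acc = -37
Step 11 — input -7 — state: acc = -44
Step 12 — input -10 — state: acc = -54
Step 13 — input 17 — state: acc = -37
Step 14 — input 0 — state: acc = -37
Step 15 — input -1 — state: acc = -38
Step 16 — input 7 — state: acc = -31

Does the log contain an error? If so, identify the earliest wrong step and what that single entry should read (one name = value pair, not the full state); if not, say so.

Step 1: acc = 9 + 5 = 14 — checks out.
Step 2: acc = 14 + 5 = 19 — in agreement.
Step 3: acc = 19 + -15 = 4 — verified.
Step 4: acc = 4 + -19 = -15 — the entry is off here.
Step 4 is the first one off; corrected, acc = -15.

step 4, acc = -15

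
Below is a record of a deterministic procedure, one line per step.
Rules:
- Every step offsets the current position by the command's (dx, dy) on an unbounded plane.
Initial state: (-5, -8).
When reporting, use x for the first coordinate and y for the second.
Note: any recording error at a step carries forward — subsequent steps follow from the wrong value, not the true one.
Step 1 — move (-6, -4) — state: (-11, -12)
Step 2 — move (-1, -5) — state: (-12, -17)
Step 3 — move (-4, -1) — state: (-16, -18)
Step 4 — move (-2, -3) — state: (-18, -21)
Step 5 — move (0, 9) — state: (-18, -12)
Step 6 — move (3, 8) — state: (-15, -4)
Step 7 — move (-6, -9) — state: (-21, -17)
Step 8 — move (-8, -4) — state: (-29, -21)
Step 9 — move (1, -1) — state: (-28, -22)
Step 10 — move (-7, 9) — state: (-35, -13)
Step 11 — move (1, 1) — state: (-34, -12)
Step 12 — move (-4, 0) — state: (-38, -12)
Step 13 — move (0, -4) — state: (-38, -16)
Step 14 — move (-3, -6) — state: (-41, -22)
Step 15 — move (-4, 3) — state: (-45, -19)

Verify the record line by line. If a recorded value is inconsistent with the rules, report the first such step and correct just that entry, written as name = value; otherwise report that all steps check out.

step 7, y = -13

Recomputing the run from the initial state:
step 1: x = -11, y = -12
step 2: x = -12, y = -17
step 3: x = -16, y = -18
step 4: x = -18, y = -21
step 5: x = -18, y = -12
step 6: x = -15, y = -4
step 7: x = -21, y = -13
step 8: x = -29, y = -17
step 9: x = -28, y = -18
step 10: x = -35, y = -9
step 11: x = -34, y = -8
step 12: x = -38, y = -8
step 13: x = -38, y = -12
step 14: x = -41, y = -18
step 15: x = -45, y = -15
The first disagreement with the record is at step 7, where the value should be y = -13.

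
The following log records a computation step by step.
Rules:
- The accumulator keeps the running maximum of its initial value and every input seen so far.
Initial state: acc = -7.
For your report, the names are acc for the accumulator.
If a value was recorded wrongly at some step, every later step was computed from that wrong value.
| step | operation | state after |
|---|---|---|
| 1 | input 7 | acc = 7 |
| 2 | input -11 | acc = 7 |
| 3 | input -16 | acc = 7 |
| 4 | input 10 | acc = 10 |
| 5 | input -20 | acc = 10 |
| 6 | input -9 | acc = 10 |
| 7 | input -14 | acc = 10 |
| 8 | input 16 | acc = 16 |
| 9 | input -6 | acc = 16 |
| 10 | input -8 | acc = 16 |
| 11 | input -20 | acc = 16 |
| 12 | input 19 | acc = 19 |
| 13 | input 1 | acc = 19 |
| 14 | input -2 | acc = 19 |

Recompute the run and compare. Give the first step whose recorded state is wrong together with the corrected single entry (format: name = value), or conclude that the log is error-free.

no error

Recomputing the run from the initial state:
step 1: acc = 7
step 2: acc = 7
step 3: acc = 7
step 4: acc = 10
step 5: acc = 10
step 6: acc = 10
step 7: acc = 10
step 8: acc = 16
step 9: acc = 16
step 10: acc = 16
step 11: acc = 16
step 12: acc = 19
step 13: acc = 19
step 14: acc = 19
This matches the log at every step.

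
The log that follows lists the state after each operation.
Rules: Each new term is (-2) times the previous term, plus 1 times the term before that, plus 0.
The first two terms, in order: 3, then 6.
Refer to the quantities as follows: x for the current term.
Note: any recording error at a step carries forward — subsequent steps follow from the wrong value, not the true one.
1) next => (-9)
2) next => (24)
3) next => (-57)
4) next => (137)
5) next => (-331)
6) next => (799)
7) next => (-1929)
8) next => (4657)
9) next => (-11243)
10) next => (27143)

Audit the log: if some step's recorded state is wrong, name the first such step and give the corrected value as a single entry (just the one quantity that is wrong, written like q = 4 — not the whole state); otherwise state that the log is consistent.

Recomputing the run from the initial state:
step 1: x = -9
step 2: x = 24
step 3: x = -57
step 4: x = 138
step 5: x = -333
step 6: x = 804
step 7: x = -1941
step 8: x = 4686
step 9: x = -11313
step 10: x = 27312
The first disagreement with the log is at step 4, where the value should be x = 138.

step 4, x = 138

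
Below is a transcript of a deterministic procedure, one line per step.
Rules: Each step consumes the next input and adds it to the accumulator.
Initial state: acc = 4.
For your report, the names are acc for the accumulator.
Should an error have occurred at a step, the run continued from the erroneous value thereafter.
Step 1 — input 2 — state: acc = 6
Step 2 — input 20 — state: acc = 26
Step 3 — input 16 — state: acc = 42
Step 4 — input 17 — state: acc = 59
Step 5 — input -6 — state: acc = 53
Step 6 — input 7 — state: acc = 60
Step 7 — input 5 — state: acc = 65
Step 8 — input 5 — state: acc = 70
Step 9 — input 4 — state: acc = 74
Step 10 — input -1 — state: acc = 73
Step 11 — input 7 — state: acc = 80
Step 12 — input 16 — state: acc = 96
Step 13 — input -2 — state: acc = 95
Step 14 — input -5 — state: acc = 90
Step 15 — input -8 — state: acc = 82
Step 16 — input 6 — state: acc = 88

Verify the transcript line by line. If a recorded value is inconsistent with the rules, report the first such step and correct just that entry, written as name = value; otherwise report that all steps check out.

step 1: acc = 4 + 2 = 6 -> in agreement
step 2: acc = 6 + 20 = 26 -> exactly as logged
step 3: acc = 26 + 16 = 42 -> no discrepancy
step 4: acc = 42 + 17 = 59 -> no discrepancy
step 5: acc = 59 + -6 = 53 -> checks out
step 6: acc = 53 + 7 = 60 -> no discrepancy
step 7: acc = 60 + 5 = 65 -> exactly as logged
step 8: acc = 65 + 5 = 70 -> no discrepancy
step 9: acc = 70 + 4 = 74 -> exactly as logged
step 10: acc = 74 + -1 = 73 -> consistent with the transcript
step 11: acc = 73 + 7 = 80 -> same as recorded
step 12: acc = 80 + 16 = 96 -> in agreement
step 13: acc = 96 + -2 = 94 -> a discrepancy with the transcript
So the first discrepancy is step 13, where the right value is acc = 94.

step 13, acc = 94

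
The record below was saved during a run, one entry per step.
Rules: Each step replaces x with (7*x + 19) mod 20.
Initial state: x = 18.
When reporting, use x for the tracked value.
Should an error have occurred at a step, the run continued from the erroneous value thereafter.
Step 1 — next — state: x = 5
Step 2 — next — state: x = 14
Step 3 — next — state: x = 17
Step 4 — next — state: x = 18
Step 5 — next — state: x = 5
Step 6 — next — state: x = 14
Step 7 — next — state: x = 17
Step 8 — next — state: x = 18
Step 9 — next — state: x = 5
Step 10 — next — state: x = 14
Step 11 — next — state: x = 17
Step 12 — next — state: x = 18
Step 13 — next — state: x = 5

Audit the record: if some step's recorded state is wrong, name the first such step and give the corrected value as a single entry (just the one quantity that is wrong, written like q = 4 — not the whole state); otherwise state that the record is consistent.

no error

Step 1: x = (7*18 + 19) mod 20 = 5 — checks out.
Step 2: x = (7*5 + 19) mod 20 = 14 — agrees with the record.
Step 3: x = (7*14 + 19) mod 20 = 17 — verified.
Step 4: x = (7*17 + 19) mod 20 = 18 — same as recorded.
Step 5: x = (7*18 + 19) mod 20 = 5 — checks out.
Step 6: x = (7*5 + 19) mod 20 = 14 — confirmed correct.
Step 7: x = (7*14 + 19) mod 20 = 17 — confirmed correct.
Step 8: x = (7*17 + 19) mod 20 = 18 — in agreement.
Step 9: x = (7*18 + 19) mod 20 = 5 — verified.
Step 10: x = (7*5 + 19) mod 20 = 14 — matches.
Step 11: x = (7*14 + 19) mod 20 = 17 — checks out.
Step 12: x = (7*17 + 19) mod 20 = 18 — agrees with the record.
Step 13: x = (7*18 + 19) mod 20 = 5 — agrees with the record.
Nothing is out of place; the run is error-free.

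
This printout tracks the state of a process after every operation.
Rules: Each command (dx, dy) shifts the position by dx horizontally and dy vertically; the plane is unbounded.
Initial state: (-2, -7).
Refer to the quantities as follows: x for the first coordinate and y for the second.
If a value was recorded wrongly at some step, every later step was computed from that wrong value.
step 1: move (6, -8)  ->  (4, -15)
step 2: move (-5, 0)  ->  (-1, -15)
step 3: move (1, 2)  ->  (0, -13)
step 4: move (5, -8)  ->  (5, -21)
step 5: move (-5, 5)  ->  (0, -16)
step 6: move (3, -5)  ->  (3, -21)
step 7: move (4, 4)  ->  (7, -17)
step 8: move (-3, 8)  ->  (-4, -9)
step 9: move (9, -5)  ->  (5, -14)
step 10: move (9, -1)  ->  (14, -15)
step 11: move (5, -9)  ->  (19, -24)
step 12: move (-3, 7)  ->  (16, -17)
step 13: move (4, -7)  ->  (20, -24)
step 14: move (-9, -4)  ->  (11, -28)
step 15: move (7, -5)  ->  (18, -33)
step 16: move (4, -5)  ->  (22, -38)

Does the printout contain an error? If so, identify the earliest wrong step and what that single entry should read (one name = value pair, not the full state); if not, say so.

step 1: x = -2 + (6) = 4, y = -7 + (-8) = -15 -> agrees with the printout
step 2: x = 4 + (-5) = -1, y = -15 + (0) = -15 -> exactly as logged
step 3: x = -1 + (1) = 0, y = -15 + (2) = -13 -> in agreement
step 4: x = 0 + (5) = 5, y = -13 + (-8) = -21 -> agrees with the printout
step 5: x = 5 + (-5) = 0, y = -21 + (5) = -16 -> confirmed correct
step 6: x = 0 + (3) = 3, y = -16 + (-5) = -21 -> verified
step 7: x = 3 + (4) = 7, y = -21 + (4) = -17 -> same as recorded
step 8: x = 7 + (-3) = 4, y = -17 + (8) = -9 -> not what was recorded
Conclusion: step 8 carries the first error; the entry should be x = 4.

step 8, x = 4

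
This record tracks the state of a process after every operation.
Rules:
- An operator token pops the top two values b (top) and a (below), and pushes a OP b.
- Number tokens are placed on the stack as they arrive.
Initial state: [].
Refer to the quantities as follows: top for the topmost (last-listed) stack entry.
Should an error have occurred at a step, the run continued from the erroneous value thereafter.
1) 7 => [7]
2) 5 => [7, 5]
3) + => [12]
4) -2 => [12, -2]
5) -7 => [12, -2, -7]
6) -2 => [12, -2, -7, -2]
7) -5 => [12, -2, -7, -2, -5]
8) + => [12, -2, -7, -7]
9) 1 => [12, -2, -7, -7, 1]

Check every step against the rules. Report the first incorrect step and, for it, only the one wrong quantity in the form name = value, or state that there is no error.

no error

Recomputing the run from the initial state:
step 1: [7]
step 2: [7, 5]
step 3: [12]
step 4: [12, -2]
step 5: [12, -2, -7]
step 6: [12, -2, -7, -2]
step 7: [12, -2, -7, -2, -5]
step 8: [12, -2, -7, -7]
step 9: [12, -2, -7, -7, 1]
This matches the record at every step.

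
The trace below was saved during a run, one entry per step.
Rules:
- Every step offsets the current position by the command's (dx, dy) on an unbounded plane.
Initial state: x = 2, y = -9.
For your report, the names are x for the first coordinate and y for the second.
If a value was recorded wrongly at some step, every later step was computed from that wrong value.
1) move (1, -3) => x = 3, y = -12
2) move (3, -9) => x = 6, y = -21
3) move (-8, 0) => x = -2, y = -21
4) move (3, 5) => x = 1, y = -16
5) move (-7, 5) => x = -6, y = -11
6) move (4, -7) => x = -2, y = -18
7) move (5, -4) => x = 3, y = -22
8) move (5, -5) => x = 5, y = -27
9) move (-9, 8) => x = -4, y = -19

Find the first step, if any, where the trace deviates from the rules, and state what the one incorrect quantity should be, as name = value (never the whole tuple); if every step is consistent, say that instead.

step 8, x = 8

1. x = 2 + (1) = 3, y = -9 + (-3) = -12 (agrees with the trace)
2. x = 3 + (3) = 6, y = -12 + (-9) = -21 (no discrepancy)
3. x = 6 + (-8) = -2, y = -21 + (0) = -21 (matches)
4. x = -2 + (3) = 1, y = -21 + (5) = -16 (no discrepancy)
5. x = 1 + (-7) = -6, y = -16 + (5) = -11 (no discrepancy)
6. x = -6 + (4) = -2, y = -11 + (-7) = -18 (agrees with the trace)
7. x = -2 + (5) = 3, y = -18 + (-4) = -22 (matches)
8. x = 3 + (5) = 8, y = -22 + (-5) = -27 (the entry is off here)
Conclusion: step 8 carries the first error; the entry should be x = 8.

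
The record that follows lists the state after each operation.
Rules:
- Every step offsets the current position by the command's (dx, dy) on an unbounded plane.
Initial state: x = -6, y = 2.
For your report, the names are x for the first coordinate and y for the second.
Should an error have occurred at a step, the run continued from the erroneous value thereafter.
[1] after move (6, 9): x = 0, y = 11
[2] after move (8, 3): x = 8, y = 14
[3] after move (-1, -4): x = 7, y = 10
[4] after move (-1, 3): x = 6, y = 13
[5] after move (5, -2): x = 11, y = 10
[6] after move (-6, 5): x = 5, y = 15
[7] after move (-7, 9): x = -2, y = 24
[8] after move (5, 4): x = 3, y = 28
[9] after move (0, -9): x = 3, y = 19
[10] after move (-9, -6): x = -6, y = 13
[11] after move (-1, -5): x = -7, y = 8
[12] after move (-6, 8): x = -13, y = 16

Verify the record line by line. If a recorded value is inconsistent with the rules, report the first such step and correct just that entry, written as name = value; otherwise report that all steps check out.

step 5, y = 11

Recomputing the run from the initial state:
step 1: x = 0, y = 11
step 2: x = 8, y = 14
step 3: x = 7, y = 10
step 4: x = 6, y = 13
step 5: x = 11, y = 11
step 6: x = 5, y = 16
step 7: x = -2, y = 25
step 8: x = 3, y = 29
step 9: x = 3, y = 20
step 10: x = -6, y = 14
step 11: x = -7, y = 9
step 12: x = -13, y = 17
The first disagreement with the record is at step 5, where the value should be y = 11.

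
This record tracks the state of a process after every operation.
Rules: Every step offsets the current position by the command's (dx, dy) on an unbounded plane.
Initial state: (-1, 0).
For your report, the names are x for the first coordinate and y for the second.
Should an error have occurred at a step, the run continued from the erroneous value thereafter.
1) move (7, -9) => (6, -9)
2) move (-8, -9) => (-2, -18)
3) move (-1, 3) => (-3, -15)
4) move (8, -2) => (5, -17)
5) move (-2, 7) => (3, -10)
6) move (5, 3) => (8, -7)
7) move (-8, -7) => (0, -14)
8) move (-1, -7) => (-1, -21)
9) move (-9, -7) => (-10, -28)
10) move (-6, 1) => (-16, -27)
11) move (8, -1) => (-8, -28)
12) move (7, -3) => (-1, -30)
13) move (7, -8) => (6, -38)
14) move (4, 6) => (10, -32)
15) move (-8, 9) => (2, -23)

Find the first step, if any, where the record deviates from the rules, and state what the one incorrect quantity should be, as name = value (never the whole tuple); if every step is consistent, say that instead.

step 12, y = -31

Step 1: x = -1 + (7) = 6, y = 0 + (-9) = -9 — confirmed correct.
Step 2: x = 6 + (-8) = -2, y = -9 + (-9) = -18 — matches.
Step 3: x = -2 + (-1) = -3, y = -18 + (3) = -15 — exactly as logged.
Step 4: x = -3 + (8) = 5, y = -15 + (-2) = -17 — agrees with the record.
Step 5: x = 5 + (-2) = 3, y = -17 + (7) = -10 — no discrepancy.
Step 6: x = 3 + (5) = 8, y = -10 + (3) = -7 — no discrepancy.
Step 7: x = 8 + (-8) = 0, y = -7 + (-7) = -14 — matches.
Step 8: x = 0 + (-1) = -1, y = -14 + (-7) = -21 — confirmed correct.
Step 9: x = -1 + (-9) = -10, y = -21 + (-7) = -28 — same as recorded.
Step 10: x = -10 + (-6) = -16, y = -28 + (1) = -27 — no discrepancy.
Step 11: x = -16 + (8) = -8, y = -27 + (-1) = -28 — confirmed correct.
Step 12: x = -8 + (7) = -1, y = -28 + (-3) = -31 — the record has a different value.
Step 12 is the first one off; corrected, y = -31.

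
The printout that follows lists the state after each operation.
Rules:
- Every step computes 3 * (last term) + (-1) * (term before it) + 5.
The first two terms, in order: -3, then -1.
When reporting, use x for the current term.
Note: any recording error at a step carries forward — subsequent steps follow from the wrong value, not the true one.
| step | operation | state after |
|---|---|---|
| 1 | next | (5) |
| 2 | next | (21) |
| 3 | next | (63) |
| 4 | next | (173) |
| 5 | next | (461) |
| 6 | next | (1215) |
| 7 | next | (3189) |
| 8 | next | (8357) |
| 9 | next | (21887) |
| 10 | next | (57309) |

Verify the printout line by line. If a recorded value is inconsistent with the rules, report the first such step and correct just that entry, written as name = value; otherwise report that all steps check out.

Recomputing the run from the initial state:
step 1: x = 5
step 2: x = 21
step 3: x = 63
step 4: x = 173
step 5: x = 461
step 6: x = 1215
step 7: x = 3189
step 8: x = 8357
step 9: x = 21887
step 10: x = 57309
This matches the printout at every step.

no error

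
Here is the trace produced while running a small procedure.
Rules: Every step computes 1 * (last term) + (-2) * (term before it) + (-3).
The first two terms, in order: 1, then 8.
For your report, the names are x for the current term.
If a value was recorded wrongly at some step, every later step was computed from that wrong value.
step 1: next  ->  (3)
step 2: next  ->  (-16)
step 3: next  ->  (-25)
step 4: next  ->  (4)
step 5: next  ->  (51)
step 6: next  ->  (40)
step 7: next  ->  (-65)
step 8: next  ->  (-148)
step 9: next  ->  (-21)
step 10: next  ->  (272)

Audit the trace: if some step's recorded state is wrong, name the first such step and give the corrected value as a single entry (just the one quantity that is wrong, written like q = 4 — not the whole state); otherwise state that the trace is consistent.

no error

Step 1: x = 1*(8) + (-2)*(1) + (-3) = 3 — consistent with the trace.
Step 2: x = 1*(3) + (-2)*(8) + (-3) = -16 — in agreement.
Step 3: x = 1*(-16) + (-2)*(3) + (-3) = -25 — agrees with the trace.
Step 4: x = 1*(-25) + (-2)*(-16) + (-3) = 4 — verified.
Step 5: x = 1*(4) + (-2)*(-25) + (-3) = 51 — exactly as logged.
Step 6: x = 1*(51) + (-2)*(4) + (-3) = 40 — verified.
Step 7: x = 1*(40) + (-2)*(51) + (-3) = -65 — confirmed correct.
Step 8: x = 1*(-65) + (-2)*(40) + (-3) = -148 — no discrepancy.
Step 9: x = 1*(-148) + (-2)*(-65) + (-3) = -21 — same as recorded.
Step 10: x = 1*(-21) + (-2)*(-148) + (-3) = 272 — confirmed correct.
The whole run recomputes cleanly — no discrepancies.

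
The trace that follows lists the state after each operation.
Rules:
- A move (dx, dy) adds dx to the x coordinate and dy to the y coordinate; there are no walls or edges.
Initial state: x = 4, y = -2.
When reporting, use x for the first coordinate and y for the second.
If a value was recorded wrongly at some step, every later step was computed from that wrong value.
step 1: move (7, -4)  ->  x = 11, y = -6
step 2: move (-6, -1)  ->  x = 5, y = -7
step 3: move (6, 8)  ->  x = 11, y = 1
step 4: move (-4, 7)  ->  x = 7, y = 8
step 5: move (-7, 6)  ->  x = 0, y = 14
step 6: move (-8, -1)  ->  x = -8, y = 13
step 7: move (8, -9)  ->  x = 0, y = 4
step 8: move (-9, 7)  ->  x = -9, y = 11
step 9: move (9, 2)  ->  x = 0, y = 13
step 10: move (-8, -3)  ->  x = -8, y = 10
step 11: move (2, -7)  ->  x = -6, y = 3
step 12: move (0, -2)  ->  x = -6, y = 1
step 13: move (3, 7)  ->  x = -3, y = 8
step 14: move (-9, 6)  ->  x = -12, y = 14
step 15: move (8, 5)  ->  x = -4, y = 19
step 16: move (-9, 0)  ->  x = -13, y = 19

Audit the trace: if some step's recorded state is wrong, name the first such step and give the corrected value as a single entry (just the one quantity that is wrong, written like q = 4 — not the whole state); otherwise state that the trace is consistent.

Recomputing the run from the initial state:
step 1: x = 11, y = -6
step 2: x = 5, y = -7
step 3: x = 11, y = 1
step 4: x = 7, y = 8
step 5: x = 0, y = 14
step 6: x = -8, y = 13
step 7: x = 0, y = 4
step 8: x = -9, y = 11
step 9: x = 0, y = 13
step 10: x = -8, y = 10
step 11: x = -6, y = 3
step 12: x = -6, y = 1
step 13: x = -3, y = 8
step 14: x = -12, y = 14
step 15: x = -4, y = 19
step 16: x = -13, y = 19
This matches the trace at every step.

no error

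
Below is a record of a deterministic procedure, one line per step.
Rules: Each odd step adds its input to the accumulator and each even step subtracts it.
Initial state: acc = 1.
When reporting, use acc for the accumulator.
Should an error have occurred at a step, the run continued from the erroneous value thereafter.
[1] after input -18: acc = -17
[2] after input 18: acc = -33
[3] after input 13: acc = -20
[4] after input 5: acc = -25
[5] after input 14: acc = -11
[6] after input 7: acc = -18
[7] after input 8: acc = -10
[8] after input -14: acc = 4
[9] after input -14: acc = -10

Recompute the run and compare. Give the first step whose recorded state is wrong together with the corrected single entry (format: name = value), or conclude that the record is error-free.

Step 1: acc = 1 + -18 = -17 — exactly as logged.
Step 2: acc = -17 - 18 = -35 — the entry is off here.
The audit stops at step 2: the recorded entry is wrong and should be acc = -35.

step 2, acc = -35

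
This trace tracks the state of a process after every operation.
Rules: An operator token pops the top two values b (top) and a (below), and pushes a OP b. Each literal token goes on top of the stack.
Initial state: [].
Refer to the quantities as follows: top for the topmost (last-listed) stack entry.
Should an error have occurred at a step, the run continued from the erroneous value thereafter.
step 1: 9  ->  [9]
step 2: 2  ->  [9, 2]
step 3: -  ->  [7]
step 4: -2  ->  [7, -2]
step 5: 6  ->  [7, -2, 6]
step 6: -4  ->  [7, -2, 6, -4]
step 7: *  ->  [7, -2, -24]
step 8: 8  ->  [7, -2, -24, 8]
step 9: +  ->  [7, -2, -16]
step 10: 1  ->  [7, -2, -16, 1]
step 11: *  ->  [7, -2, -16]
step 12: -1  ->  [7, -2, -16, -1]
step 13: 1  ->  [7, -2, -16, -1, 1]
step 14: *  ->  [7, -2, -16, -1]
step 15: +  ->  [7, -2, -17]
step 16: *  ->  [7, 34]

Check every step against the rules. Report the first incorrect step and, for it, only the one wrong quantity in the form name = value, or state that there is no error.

no error

Step 1: push 9: top = 9 — same as recorded.
Step 2: push 2: top = 2 — verified.
Step 3: 9 - 2 = 7 — same as recorded.
Step 4: push -2: top = -2 — verified.
Step 5: push 6: top = 6 — consistent with the trace.
Step 6: push -4: top = -4 — no discrepancy.
Step 7: 6 * -4 = -24 — same as recorded.
Step 8: push 8: top = 8 — same as recorded.
Step 9: -24 + 8 = -16 — in agreement.
Step 10: push 1: top = 1 — verified.
Step 11: -16 * 1 = -16 — checks out.
Step 12: push -1: top = -1 — agrees with the trace.
Step 13: push 1: top = 1 — exactly as logged.
Step 14: -1 * 1 = -1 — consistent with the trace.
Step 15: -16 + -1 = -17 — consistent with the trace.
Step 16: -2 * -17 = 34 — checks out.
All entries verified; no error found.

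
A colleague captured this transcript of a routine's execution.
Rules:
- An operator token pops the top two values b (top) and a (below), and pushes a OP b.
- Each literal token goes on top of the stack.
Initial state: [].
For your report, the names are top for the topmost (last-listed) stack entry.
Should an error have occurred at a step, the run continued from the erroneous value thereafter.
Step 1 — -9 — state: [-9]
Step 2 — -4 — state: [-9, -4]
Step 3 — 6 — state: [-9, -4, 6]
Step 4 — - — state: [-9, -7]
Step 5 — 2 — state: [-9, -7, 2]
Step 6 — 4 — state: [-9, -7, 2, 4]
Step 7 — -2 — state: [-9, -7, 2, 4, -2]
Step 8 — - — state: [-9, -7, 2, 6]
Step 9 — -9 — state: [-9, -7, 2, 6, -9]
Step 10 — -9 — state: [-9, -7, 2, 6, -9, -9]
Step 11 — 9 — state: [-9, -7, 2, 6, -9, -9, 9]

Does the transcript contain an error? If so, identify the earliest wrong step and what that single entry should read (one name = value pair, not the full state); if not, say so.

step 4, top = -10

1. push -9: top = -9 (in agreement)
2. push -4: top = -4 (checks out)
3. push 6: top = 6 (agrees with the transcript)
4. -4 - 6 = -10 (a discrepancy with the transcript)
Step 4 is the first one off; corrected, top = -10.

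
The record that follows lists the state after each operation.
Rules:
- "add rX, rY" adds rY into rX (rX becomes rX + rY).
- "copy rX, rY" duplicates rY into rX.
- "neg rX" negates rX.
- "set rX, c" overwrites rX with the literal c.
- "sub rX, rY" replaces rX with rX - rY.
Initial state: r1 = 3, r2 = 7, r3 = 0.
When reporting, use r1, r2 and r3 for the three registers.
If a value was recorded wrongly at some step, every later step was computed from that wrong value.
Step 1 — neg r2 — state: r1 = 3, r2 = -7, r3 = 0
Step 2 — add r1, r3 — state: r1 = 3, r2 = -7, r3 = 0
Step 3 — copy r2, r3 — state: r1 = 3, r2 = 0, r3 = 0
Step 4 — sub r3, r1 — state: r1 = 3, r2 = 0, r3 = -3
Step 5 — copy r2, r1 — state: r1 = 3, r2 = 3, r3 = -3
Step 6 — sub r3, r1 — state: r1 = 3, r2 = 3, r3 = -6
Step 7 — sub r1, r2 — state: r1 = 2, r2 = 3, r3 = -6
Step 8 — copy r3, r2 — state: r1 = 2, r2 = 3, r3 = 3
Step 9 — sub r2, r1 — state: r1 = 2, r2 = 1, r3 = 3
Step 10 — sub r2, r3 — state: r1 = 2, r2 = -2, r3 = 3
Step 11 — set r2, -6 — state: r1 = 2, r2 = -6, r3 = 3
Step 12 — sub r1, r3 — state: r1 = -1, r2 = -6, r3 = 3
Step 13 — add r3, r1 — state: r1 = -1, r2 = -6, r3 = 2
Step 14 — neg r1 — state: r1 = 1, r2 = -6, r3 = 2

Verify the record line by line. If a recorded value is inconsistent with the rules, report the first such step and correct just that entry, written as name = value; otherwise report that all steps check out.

Recomputing the run from the initial state:
step 1: r1 = 3, r2 = -7, r3 = 0
step 2: r1 = 3, r2 = -7, r3 = 0
step 3: r1 = 3, r2 = 0, r3 = 0
step 4: r1 = 3, r2 = 0, r3 = -3
step 5: r1 = 3, r2 = 3, r3 = -3
step 6: r1 = 3, r2 = 3, r3 = -6
step 7: r1 = 0, r2 = 3, r3 = -6
step 8: r1 = 0, r2 = 3, r3 = 3
step 9: r1 = 0, r2 = 3, r3 = 3
step 10: r1 = 0, r2 = 0, r3 = 3
step 11: r1 = 0, r2 = -6, r3 = 3
step 12: r1 = -3, r2 = -6, r3 = 3
step 13: r1 = -3, r2 = -6, r3 = 0
step 14: r1 = 3, r2 = -6, r3 = 0
The first disagreement with the record is at step 7, where the value should be r1 = 0.

step 7, r1 = 0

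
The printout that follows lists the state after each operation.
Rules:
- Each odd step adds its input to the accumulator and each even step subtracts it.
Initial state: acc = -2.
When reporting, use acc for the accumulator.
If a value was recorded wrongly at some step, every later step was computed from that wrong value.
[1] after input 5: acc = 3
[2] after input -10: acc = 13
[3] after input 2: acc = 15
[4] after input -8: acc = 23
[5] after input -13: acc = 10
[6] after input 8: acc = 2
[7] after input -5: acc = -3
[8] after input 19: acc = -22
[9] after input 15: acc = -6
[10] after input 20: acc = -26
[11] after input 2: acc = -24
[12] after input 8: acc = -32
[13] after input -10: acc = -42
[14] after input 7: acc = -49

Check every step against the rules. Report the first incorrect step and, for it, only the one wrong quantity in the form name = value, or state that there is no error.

step 9, acc = -7

Recomputing the run from the initial state:
step 1: acc = 3
step 2: acc = 13
step 3: acc = 15
step 4: acc = 23
step 5: acc = 10
step 6: acc = 2
step 7: acc = -3
step 8: acc = -22
step 9: acc = -7
step 10: acc = -27
step 11: acc = -25
step 12: acc = -33
step 13: acc = -43
step 14: acc = -50
The first disagreement with the printout is at step 9, where the value should be acc = -7.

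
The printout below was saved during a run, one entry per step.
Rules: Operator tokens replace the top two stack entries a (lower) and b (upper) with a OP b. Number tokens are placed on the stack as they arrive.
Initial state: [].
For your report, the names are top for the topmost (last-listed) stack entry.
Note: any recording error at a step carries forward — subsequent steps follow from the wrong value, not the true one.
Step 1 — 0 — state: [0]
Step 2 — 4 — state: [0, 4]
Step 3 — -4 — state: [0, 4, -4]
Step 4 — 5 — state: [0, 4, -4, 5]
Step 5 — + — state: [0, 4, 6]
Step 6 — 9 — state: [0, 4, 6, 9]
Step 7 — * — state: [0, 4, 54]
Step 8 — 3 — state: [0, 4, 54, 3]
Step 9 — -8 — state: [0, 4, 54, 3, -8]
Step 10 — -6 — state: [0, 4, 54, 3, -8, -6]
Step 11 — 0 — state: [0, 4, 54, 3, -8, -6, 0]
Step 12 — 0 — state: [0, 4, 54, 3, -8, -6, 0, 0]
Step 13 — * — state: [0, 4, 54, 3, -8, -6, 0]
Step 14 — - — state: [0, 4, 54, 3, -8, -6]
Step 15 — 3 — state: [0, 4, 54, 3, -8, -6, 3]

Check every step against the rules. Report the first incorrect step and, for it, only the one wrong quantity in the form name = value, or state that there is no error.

step 5, top = 1

step 1: push 0: top = 0 -> no discrepancy
step 2: push 4: top = 4 -> in agreement
step 3: push -4: top = -4 -> in agreement
step 4: push 5: top = 5 -> checks out
step 5: -4 + 5 = 1 -> this is not what the printout shows
First deviation found at step 5; the corrected entry is top = 1.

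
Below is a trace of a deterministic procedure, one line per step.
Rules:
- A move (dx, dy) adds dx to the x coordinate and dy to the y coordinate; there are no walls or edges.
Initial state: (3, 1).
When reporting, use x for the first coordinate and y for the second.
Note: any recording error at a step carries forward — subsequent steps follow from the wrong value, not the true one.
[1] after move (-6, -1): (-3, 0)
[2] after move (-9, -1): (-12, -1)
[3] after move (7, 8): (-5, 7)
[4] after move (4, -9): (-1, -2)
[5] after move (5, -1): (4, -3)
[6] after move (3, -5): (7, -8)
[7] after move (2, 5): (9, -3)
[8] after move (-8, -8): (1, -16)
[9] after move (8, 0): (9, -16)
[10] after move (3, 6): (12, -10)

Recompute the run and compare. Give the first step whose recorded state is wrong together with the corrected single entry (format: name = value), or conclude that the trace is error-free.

1. x = 3 + (-6) = -3, y = 1 + (-1) = 0 (checks out)
2. x = -3 + (-9) = -12, y = 0 + (-1) = -1 (agrees with the trace)
3. x = -12 + (7) = -5, y = -1 + (8) = 7 (exactly as logged)
4. x = -5 + (4) = -1, y = 7 + (-9) = -2 (no discrepancy)
5. x = -1 + (5) = 4, y = -2 + (-1) = -3 (matches)
6. x = 4 + (3) = 7, y = -3 + (-5) = -8 (exactly as logged)
7. x = 7 + (2) = 9, y = -8 + (5) = -3 (checks out)
8. x = 9 + (-8) = 1, y = -3 + (-8) = -11 (a discrepancy with the trace)
The earliest wrong entry is at step 8: it should read y = -11.

step 8, y = -11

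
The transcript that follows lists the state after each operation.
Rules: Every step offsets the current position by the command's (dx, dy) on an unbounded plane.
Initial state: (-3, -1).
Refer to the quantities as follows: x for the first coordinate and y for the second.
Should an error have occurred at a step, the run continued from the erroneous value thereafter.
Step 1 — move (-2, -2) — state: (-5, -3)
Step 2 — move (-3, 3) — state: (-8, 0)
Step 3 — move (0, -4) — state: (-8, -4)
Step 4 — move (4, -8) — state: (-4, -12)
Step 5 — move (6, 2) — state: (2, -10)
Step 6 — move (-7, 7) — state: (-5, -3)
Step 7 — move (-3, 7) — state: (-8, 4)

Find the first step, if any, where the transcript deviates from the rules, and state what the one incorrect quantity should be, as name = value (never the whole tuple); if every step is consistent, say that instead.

no error

Recomputing the run from the initial state:
step 1: x = -5, y = -3
step 2: x = -8, y = 0
step 3: x = -8, y = -4
step 4: x = -4, y = -12
step 5: x = 2, y = -10
step 6: x = -5, y = -3
step 7: x = -8, y = 4
This matches the transcript at every step.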